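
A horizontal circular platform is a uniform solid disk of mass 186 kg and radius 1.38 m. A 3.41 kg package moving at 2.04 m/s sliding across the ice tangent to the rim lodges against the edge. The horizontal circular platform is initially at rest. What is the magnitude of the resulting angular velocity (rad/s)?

|ω_f| ≈ 0.0523 rad/s

The axle reaction passes through the central axle and exerts no torque about it; angular momentum about the central axle is conserved through the impact.
I_p = ½(186)(1.38)² = 177.1 kg·m². Taking the sense of the package's angular momentum as positive, L_{package} = m v R = (3.41)(2.04)(1.38) = 9.600 kg·m²/s.
L_i = 0 + 9.600 = 9.600 kg·m²/s.
After sticking, I_f = I_p + m R² = 177.1 + (3.41)(1.38)² = 183.6 kg·m².
ω_f = L_i / I_f = 9.600 / 183.6 = 0.05229 rad/s.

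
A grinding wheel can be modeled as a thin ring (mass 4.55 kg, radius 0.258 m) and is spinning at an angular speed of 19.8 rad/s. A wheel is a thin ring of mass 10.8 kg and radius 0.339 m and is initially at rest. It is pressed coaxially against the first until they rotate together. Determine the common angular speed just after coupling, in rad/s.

|ω_f| ≈ 3.88 rad/s

No external torque acts about the common axis, so total angular momentum is conserved.
Moments of inertia: I_A = (4.55)(0.258)² = 0.3029 kg·m²; I_B = (10.8)(0.339)² = 1.241 kg·m².
Taking A's sense as positive: L = (0.3029)(19.8) = 5.997 kg·m²·rad/s.
Combined I = 0.3029 + 1.241 = 1.544 kg·m².
ω_f = L / I = 5.997 / 1.544 = 3.884 rad/s.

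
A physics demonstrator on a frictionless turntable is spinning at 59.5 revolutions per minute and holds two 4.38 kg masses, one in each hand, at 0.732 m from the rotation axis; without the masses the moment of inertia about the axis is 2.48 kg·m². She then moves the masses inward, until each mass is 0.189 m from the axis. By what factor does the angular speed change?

ω₂/ω₁ ≈ 2.57

With no external torque about the axis, L is conserved: I₁ω₁ = I₂ω₂.
I₁ = 2.48 + 2(4.38)(0.732)² = 7.174 kg·m²; I₂ = 2.48 + 2(4.38)(0.189)² = 2.793 kg·m².
ω₂/ω₁ = I₁/I₂ = 7.174 / 2.793 = 2.569.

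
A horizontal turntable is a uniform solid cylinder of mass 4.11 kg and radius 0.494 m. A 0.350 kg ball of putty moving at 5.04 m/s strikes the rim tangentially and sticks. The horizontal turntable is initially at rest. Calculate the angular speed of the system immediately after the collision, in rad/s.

About the axle the impulsive forces during the collision are internal, so angular momentum about that axis is conserved.
I_p = ½(4.11)(0.494)² = 0.5015 kg·m². Taking the sense of the ball of putty's angular momentum as positive, L_{ball} = m v R = (0.350)(5.04)(0.494) = 0.8714 kg·m²/s.
L_i = 0 + 0.8714 = 0.8714 kg·m²/s.
After sticking, I_f = I_p + m R² = 0.5015 + (0.350)(0.494)² = 0.5869 kg·m².
ω_f = L_i / I_f = 0.8714 / 0.5869 = 1.485 rad/s.

|ω_f| ≈ 1.48 rad/s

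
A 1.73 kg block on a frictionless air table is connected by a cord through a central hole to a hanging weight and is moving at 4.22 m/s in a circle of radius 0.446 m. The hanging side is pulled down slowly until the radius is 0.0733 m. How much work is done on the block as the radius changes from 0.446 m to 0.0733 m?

Central (radial) force ⇒ zero torque about the center ⇒ m v r is constant.
v₂ = v₁ r₁ / r₂ = (4.22)(0.446) / (0.0733) = 25.68 m/s.
W = ΔKE = ½m(v₂² − v₁²) = 554.9 J.

W ≈ 555 J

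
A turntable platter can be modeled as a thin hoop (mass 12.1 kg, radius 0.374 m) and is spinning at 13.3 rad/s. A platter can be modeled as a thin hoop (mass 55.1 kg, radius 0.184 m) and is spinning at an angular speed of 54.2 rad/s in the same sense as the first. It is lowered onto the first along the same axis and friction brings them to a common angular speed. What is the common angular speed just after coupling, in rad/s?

|ω_f| ≈ 34.7 rad/s

No external torque acts about the common axis, so total angular momentum is conserved.
Moments of inertia: I_A = (12.1)(0.374)² = 1.692 kg·m²; I_B = (55.1)(0.184)² = 1.865 kg·m².
Taking A's sense as positive: L = (1.692)(13.3) + (1.865)(54.2) = 123.6 kg·m²·rad/s.
Combined I = 1.692 + 1.865 = 3.558 kg·m².
ω_f = L / I = 123.6 / 3.558 = 34.74 rad/s.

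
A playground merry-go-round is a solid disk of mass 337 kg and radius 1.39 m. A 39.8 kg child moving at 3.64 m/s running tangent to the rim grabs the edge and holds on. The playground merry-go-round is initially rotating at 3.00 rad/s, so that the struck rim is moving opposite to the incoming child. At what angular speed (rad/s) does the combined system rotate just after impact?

The axle reaction passes through the axle and exerts no torque about it; angular momentum about the axle is conserved through the impact.
I_p = ½(337)(1.39)² = 325.6 kg·m². Taking the sense of the child's angular momentum as positive, L_{child} = m v R = (39.8)(3.64)(1.39) = 201.4 kg·m²/s.
L_i = −I_p ω_p + m v R = −(325.6)(3.00) + 201.4 = -775.3 kg·m²/s.
After sticking, I_f = I_p + m R² = 325.6 + (39.8)(1.39)² = 402.5 kg·m².
ω_f = L_i / I_f = -775.3 / 402.5 = -1.926 rad/s.

|ω_f| ≈ 1.93 rad/s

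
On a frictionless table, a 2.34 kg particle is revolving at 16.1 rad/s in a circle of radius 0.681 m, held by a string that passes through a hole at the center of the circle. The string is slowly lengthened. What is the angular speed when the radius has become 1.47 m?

ω₂ ≈ 3.46 rad/s

The constraining force is radial, so m r² ω about the center is conserved.
ω₂ = ω₁ (r₁/r₂)² = (16.1)(0.681/1.47)² = 3.455 rad/s.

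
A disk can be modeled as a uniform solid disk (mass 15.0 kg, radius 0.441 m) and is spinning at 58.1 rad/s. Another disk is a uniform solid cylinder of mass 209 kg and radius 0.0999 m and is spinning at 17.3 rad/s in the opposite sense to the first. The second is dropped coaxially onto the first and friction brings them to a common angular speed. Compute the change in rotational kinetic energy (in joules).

ΔKE ≈ -1730 J

The coupling torques are internal; angular momentum about the shared axis is conserved.
Moments of inertia: I_A = ½(15.0)(0.441)² = 1.459 kg·m²; I_B = ½(209)(0.0999)² = 1.043 kg·m².
Taking A's sense as positive: L = (1.459)(58.1) − (1.043)(17.3) = 66.70 kg·m²·rad/s.
Combined I = 1.459 + 1.043 = 2.502 kg·m².
ω_f = L / I = 66.70 / 2.502 = 26.66 rad/s.
KE_i = ½ΣIω² = 2618 J; KE_f = ½(2.502)(26.66)² = 889.3 J.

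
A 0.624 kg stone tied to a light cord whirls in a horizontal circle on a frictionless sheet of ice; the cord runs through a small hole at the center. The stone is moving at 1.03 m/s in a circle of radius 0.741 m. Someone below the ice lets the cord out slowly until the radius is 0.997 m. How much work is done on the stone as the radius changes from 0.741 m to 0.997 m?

The only horizontal force on the mass is along the cord (radial), so it exerts no torque about the hole and angular momentum m v r is conserved.
v₂ = v₁ r₁ / r₂ = (1.03)(0.741) / (0.997) = 0.7655 m/s.
W = ΔKE = ½m(v₂² − v₁²) = -0.1482 J.

W ≈ -0.148 J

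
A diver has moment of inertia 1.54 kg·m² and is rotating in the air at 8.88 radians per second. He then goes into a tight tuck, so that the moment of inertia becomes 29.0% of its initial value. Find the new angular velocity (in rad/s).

ω₂ ≈ 30.6 rad/s

Angular momentum about the spin axis is conserved since the torque about it is zero.
I₂ = 0.290 × 1.54 = 0.4466 kg·m².
ω₂ = I₁ω₁ / I₂ = (1.540)(8.88 rad/s) / (0.4466) = 30.62 rad/s.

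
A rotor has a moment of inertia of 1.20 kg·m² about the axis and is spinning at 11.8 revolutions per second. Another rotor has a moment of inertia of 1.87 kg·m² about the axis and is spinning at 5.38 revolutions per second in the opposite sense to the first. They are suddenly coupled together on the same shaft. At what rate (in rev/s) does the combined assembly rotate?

No external torque acts about the common axis, so total angular momentum is conserved.
Taking A's sense as positive: L = (1.200)(11.8) − (1.870)(5.38) = 4.099 kg·m²·rev/s.
Combined I = 1.200 + 1.870 = 3.070 kg·m².
ω_f = L / I = 4.099 / 3.070 = 1.335 rev/s.

|ω_f| ≈ 1.34 rev/s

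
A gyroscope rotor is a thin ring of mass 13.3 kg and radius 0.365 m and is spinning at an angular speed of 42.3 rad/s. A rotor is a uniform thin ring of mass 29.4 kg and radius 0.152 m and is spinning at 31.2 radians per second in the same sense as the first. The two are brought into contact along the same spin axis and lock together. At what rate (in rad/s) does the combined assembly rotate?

No external torque acts about the common axis, so total angular momentum is conserved.
Moments of inertia: I_A = (13.3)(0.365)² = 1.772 kg·m²; I_B = (29.4)(0.152)² = 0.6793 kg·m².
Taking A's sense as positive: L = (1.772)(42.3) + (0.6793)(31.2) = 96.14 kg·m²·rad/s.
Combined I = 1.772 + 0.6793 = 2.451 kg·m².
ω_f = L / I = 96.14 / 2.451 = 39.22 rad/s.

|ω_f| ≈ 39.2 rad/s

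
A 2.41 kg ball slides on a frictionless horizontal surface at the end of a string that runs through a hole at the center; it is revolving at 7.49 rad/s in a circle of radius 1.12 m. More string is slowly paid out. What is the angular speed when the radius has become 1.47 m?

ω₂ ≈ 4.35 rad/s

No torque about the axis ⇒ m r₁² ω₁ = m r₂² ω₂.
ω₂ = ω₁ (r₁/r₂)² = (7.49)(1.12/1.47)² = 4.348 rad/s.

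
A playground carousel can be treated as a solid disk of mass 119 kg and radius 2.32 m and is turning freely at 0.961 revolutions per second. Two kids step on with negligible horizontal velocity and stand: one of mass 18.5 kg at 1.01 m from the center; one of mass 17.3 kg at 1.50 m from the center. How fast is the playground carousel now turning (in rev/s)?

ω_f ≈ 0.814 rev/s

The added mass arrives with no angular momentum about the center, and any external torque about the center is negligible, so the system's angular momentum is conserved.
I_p = ½(119)(2.32)² = 320.3 kg·m².
Added inertia Σmr² = (18.5)(1.01)² + (17.3)(1.50)² = 57.80 kg·m²; I_f = 320.3 + 57.80 = 378.0 kg·m².
ω_f = I_p ω_i / I_f = (320.3)(0.961) / 378.0 = 0.8141 rev/s.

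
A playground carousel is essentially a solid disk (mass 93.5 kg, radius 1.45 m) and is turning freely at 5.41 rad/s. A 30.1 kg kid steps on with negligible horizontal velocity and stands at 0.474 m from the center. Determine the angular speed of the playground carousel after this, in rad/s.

ω_f ≈ 5.06 rad/s

No external torque acts about the center; L_before = L_after.
I_p = ½(93.5)(1.45)² = 98.29 kg·m².
Added inertia Σmr² = (30.1)(0.474)² = 6.763 kg·m²; I_f = 98.29 + 6.763 = 105.1 kg·m².
ω_f = I_p ω_i / I_f = (98.29)(5.41) / 105.1 = 5.062 rad/s.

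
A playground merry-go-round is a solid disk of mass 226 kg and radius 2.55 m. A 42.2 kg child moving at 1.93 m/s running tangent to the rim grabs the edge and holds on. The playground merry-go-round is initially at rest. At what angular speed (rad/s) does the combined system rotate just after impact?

The axle reaction passes through the axle and exerts no torque about it; angular momentum about the axle is conserved through the impact.
I_p = ½(226)(2.55)² = 734.8 kg·m². Taking the sense of the child's angular momentum as positive, L_{child} = m v R = (42.2)(1.93)(2.55) = 207.7 kg·m²/s.
L_i = 0 + 207.7 = 207.7 kg·m²/s.
After sticking, I_f = I_p + m R² = 734.8 + (42.2)(2.55)² = 1009 kg·m².
ω_f = L_i / I_f = 207.7 / 1009 = 0.2058 rad/s.

|ω_f| ≈ 0.206 rad/s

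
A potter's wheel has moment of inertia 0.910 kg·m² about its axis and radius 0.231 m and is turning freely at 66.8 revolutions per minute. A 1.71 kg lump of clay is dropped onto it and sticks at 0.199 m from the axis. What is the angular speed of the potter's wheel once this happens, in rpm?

ω_f ≈ 62.2 rpm

The added mass arrives with no angular momentum about the axis, and any external torque about the axis is negligible, so the system's angular momentum is conserved.
Added inertia Σmr² = (1.71)(0.199)² = 0.06772 kg·m²; I_f = 0.9100 + 0.06772 = 0.9777 kg·m².
ω_f = I_p ω_i / I_f = (0.9100)(66.8) / 0.9777 = 62.17 rpm.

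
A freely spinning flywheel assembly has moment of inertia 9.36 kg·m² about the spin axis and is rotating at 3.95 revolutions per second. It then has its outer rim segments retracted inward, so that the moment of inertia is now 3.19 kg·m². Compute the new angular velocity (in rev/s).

With no external torque about the axis, L is conserved: I₁ω₁ = I₂ω₂.
ω₂ = I₁ω₁ / I₂ = (9.360)(3.95 rev/s) / (3.190) = 11.59 rev/s.

ω₂ ≈ 11.6 rev/s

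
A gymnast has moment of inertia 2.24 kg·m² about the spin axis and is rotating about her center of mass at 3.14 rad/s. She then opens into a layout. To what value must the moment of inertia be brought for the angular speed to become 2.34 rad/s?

Angular momentum about the spin axis is conserved since the torque about it is zero.
I₂ = I₁ω₁ / ω₂ = (2.24)(3.14) / (2.34) = 3.006 kg·m².

I₂ ≈ 3.01 kg·m²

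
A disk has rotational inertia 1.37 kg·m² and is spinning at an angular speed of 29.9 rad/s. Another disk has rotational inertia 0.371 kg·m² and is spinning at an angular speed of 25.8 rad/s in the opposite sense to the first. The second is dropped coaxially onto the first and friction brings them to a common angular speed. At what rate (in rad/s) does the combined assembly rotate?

No external torque acts about the common axis, so total angular momentum is conserved.
Taking A's sense as positive: L = (1.370)(29.9) − (0.3710)(25.8) = 31.39 kg·m²·rad/s.
Combined I = 1.370 + 0.3710 = 1.741 kg·m².
ω_f = L / I = 31.39 / 1.741 = 18.03 rad/s.

|ω_f| ≈ 18.0 rad/s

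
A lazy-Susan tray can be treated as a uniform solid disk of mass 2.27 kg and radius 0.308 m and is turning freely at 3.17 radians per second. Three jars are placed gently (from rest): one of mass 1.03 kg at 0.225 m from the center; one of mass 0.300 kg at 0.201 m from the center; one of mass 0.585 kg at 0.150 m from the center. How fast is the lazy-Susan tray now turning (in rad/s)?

The added mass arrives with no angular momentum about the center, and any external torque about the center is negligible, so the system's angular momentum is conserved.
I_p = ½(2.27)(0.308)² = 0.1077 kg·m².
Added inertia Σmr² = (1.03)(0.225)² + (0.300)(0.201)² + (0.585)(0.150)² = 0.07743 kg·m²; I_f = 0.1077 + 0.07743 = 0.1851 kg·m².
ω_f = I_p ω_i / I_f = (0.1077)(3.17) / 0.1851 = 1.844 rad/s.

ω_f ≈ 1.84 rad/s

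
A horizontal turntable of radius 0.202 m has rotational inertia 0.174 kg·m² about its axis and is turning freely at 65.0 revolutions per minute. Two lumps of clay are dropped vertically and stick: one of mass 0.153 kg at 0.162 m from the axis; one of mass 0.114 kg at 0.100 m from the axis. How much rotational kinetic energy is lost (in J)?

The added mass arrives with no angular momentum about the axis, and any external torque about the axis is negligible, so the system's angular momentum is conserved.
Added inertia Σmr² = (0.153)(0.162)² + (0.114)(0.100)² = 0.005155 kg·m²; I_f = 0.1740 + 0.005155 = 0.1792 kg·m².
ω_f = I_p ω_i / I_f = (0.1740)(65.0) / 0.1792 = 63.13 rpm.
KE_i = ½(0.1740)(6.807 rad/s)² = 4.031 J; KE_f = ½(0.1792)(6.611)² = 3.915 J.

energy lost ≈ 0.116 J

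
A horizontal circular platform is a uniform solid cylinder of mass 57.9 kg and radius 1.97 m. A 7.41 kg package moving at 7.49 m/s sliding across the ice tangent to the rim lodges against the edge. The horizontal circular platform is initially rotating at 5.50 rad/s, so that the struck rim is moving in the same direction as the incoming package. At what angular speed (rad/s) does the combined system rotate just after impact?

About the central axle the impulsive forces during the collision are internal, so angular momentum about that axis is conserved.
I_p = ½(57.9)(1.97)² = 112.4 kg·m². Taking the sense of the package's angular momentum as positive, L_{package} = m v R = (7.41)(7.49)(1.97) = 109.3 kg·m²/s.
L_i = +I_p ω_p + m v R = +(112.4)(5.50) + 109.3 = 727.3 kg·m²/s.
After sticking, I_f = I_p + m R² = 112.4 + (7.41)(1.97)² = 141.1 kg·m².
ω_f = L_i / I_f = 727.3 / 141.1 = 5.154 rad/s.

|ω_f| ≈ 5.15 rad/s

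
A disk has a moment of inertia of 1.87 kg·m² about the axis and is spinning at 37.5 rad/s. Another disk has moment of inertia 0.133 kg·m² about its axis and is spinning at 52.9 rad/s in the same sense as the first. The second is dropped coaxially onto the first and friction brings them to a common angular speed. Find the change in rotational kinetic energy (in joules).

ΔKE ≈ -14.7 J

The coupling torques are internal; angular momentum about the shared axis is conserved.
Taking A's sense as positive: L = (1.870)(37.5) + (0.1330)(52.9) = 77.16 kg·m²·rad/s.
Combined I = 1.870 + 0.1330 = 2.003 kg·m².
ω_f = L / I = 77.16 / 2.003 = 38.52 rad/s.
KE_i = ½ΣIω² = 1501 J; KE_f = ½(2.003)(38.52)² = 1486 J.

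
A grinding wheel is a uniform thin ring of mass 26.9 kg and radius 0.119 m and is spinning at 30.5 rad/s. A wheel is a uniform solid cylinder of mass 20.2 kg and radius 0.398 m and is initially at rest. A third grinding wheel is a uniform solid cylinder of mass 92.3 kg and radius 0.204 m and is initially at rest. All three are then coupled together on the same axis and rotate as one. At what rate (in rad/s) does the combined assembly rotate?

No external torque acts about the common axis, so total angular momentum is conserved.
Moments of inertia: I_A = (26.9)(0.119)² = 0.3809 kg·m²; I_B = ½(20.2)(0.398)² = 1.600 kg·m²; I_C = ½(92.3)(0.204)² = 1.921 kg·m².
Taking A's sense as positive: L = (0.3809)(30.5) = 11.62 kg·m²·rad/s.
Combined I = 0.3809 + 1.600 + 1.921 = 3.901 kg·m².
ω_f = L / I = 11.62 / 3.901 = 2.978 rad/s.

|ω_f| ≈ 2.98 rad/s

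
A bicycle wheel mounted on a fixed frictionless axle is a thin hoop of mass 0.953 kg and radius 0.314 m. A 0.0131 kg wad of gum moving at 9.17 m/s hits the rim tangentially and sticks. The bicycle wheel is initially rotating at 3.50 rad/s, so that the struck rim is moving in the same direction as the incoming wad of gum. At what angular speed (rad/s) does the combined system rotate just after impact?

|ω_f| ≈ 3.85 rad/s

About the axle the impulsive forces during the collision are internal, so angular momentum about that axis is conserved.
I_p = (0.953)(0.314)² = 0.09396 kg·m². Taking the sense of the wad of gum's angular momentum as positive, L_{wad} = m v R = (0.0131)(9.17)(0.314) = 0.03772 kg·m²/s.
L_i = +I_p ω_p + m v R = +(0.09396)(3.50) + 0.03772 = 0.3666 kg·m²/s.
After sticking, I_f = I_p + m R² = 0.09396 + (0.0131)(0.314)² = 0.09525 kg·m².
ω_f = L_i / I_f = 0.3666 / 0.09525 = 3.849 rad/s.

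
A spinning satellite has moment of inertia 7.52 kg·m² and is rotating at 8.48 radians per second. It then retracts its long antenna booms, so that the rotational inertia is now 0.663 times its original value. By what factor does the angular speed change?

Angular momentum about the spin axis is conserved since the torque about it is zero.
I₂ = 0.663 × 7.52 = 4.986 kg·m².
ω₂/ω₁ = I₁/I₂ = 7.520 / 4.986 = 1.508.

ω₂/ω₁ ≈ 1.51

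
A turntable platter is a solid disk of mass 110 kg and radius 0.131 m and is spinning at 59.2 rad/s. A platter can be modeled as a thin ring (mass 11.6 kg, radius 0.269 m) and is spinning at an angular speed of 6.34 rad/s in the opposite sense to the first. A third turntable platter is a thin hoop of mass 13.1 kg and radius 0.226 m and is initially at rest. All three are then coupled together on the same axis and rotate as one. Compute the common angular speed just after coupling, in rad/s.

|ω_f| ≈ 20.6 rad/s

The coupling torques are internal; angular momentum about the shared axis is conserved.
Moments of inertia: I_A = ½(110)(0.131)² = 0.9439 kg·m²; I_B = (11.6)(0.269)² = 0.8394 kg·m²; I_C = (13.1)(0.226)² = 0.6691 kg·m².
Taking A's sense as positive: L = (0.9439)(59.2) − (0.8394)(6.34) = 50.55 kg·m²·rad/s.
Combined I = 0.9439 + 0.8394 + 0.6691 = 2.452 kg·m².
ω_f = L / I = 50.55 / 2.452 = 20.61 rad/s.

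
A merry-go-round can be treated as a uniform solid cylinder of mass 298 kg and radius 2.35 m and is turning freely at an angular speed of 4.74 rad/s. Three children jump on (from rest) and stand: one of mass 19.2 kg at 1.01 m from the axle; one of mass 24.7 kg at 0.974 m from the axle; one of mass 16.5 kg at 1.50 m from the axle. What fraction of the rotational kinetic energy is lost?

No external torque acts about the axle; L_before = L_after.
I_p = ½(298)(2.35)² = 822.9 kg·m².
Added inertia Σmr² = (19.2)(1.01)² + (24.7)(0.974)² + (16.5)(1.50)² = 80.14 kg·m²; I_f = 822.9 + 80.14 = 903.0 kg·m².
ω_f = I_p ω_i / I_f = (822.9)(4.74) / 903.0 = 4.319 rad/s.
KE_i = ½(822.9)(4.740 rad/s)² = 9244 J; KE_f = ½(903.0)(4.319)² = 8423 J.
Fraction lost = 0.08875.

fraction ≈ 0.0888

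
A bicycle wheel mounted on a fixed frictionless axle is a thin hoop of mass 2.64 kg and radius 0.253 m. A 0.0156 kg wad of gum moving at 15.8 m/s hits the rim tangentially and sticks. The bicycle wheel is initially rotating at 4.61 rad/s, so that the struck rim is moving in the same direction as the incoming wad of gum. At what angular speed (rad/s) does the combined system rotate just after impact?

|ω_f| ≈ 4.95 rad/s

The axle reaction passes through the axle and exerts no torque about it; angular momentum about the axle is conserved through the impact.
I_p = (2.64)(0.253)² = 0.1690 kg·m². Taking the sense of the wad of gum's angular momentum as positive, L_{wad} = m v R = (0.0156)(15.8)(0.253) = 0.06236 kg·m²/s.
L_i = +I_p ω_p + m v R = +(0.1690)(4.61) + 0.06236 = 0.8414 kg·m²/s.
After sticking, I_f = I_p + m R² = 0.1690 + (0.0156)(0.253)² = 0.1700 kg·m².
ω_f = L_i / I_f = 0.8414 / 0.1700 = 4.950 rad/s.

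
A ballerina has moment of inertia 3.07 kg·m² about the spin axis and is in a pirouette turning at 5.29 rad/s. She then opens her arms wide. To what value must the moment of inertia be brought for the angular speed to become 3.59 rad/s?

No external torque acts about the spin axis, so angular momentum is conserved.
I₂ = I₁ω₁ / ω₂ = (3.07)(5.29) / (3.59) = 4.524 kg·m².

I₂ ≈ 4.52 kg·m²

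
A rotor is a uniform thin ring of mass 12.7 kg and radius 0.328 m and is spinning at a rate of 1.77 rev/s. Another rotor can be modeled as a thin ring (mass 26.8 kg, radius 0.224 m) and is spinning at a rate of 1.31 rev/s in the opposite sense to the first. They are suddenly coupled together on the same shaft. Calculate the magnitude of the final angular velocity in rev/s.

|ω_f| ≈ 0.242 rev/s

No external torque acts about the common axis, so total angular momentum is conserved.
Moments of inertia: I_A = (12.7)(0.328)² = 1.366 kg·m²; I_B = (26.8)(0.224)² = 1.345 kg·m².
Taking A's sense as positive: L = (1.366)(1.77) − (1.345)(1.31) = 0.6568 kg·m²·rev/s.
Combined I = 1.366 + 1.345 = 2.711 kg·m².
ω_f = L / I = 0.6568 / 2.711 = 0.2423 rev/s.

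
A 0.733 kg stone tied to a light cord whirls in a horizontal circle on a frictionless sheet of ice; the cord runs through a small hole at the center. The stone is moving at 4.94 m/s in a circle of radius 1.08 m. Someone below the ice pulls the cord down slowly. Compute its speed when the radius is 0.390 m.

v₂ ≈ 13.7 m/s

The only horizontal force on the mass is along the cord (radial), so it exerts no torque about the hole and angular momentum m v r is conserved.
v₂ = v₁ r₁ / r₂ = (4.94)(1.08) / (0.390) = 13.68 m/s.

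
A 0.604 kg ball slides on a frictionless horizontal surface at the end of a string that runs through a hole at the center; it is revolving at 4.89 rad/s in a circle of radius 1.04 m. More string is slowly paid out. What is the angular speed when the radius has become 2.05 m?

ω₂ ≈ 1.26 rad/s

The constraining force is radial, so m r² ω about the center is conserved.
ω₂ = ω₁ (r₁/r₂)² = (4.89)(1.04/2.05)² = 1.259 rad/s.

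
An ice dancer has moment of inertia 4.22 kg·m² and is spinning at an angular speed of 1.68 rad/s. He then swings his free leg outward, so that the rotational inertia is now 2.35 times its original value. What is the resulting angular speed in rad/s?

Angular momentum about the spin axis is conserved since the torque about it is zero.
I₂ = 2.35 × 4.22 = 9.917 kg·m².
ω₂ = I₁ω₁ / I₂ = (4.220)(1.68 rad/s) / (9.917) = 0.7149 rad/s.

ω₂ ≈ 0.715 rad/s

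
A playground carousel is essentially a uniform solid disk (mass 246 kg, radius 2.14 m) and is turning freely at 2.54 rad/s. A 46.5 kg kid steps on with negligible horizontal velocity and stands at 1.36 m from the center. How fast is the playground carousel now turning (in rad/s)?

No external torque acts about the center; L_before = L_after.
I_p = ½(246)(2.14)² = 563.3 kg·m².
Added inertia Σmr² = (46.5)(1.36)² = 86.01 kg·m²; I_f = 563.3 + 86.01 = 649.3 kg·m².
ω_f = I_p ω_i / I_f = (563.3)(2.54) / 649.3 = 2.204 rad/s.

ω_f ≈ 2.20 rad/s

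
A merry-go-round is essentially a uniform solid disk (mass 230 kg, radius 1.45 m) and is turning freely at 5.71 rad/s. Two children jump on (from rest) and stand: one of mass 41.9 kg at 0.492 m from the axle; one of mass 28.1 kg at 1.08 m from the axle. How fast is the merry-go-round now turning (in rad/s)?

The added mass arrives with no angular momentum about the axle, and any external torque about the axle is negligible, so the system's angular momentum is conserved.
I_p = ½(230)(1.45)² = 241.8 kg·m².
Added inertia Σmr² = (41.9)(0.492)² + (28.1)(1.08)² = 42.92 kg·m²; I_f = 241.8 + 42.92 = 284.7 kg·m².
ω_f = I_p ω_i / I_f = (241.8)(5.71) / 284.7 = 4.849 rad/s.

ω_f ≈ 4.85 rad/s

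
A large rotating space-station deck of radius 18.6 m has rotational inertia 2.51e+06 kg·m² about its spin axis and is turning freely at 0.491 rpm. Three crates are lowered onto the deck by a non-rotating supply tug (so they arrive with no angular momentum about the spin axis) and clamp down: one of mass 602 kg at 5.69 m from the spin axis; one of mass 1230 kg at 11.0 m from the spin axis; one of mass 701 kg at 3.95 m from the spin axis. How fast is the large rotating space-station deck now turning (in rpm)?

The added mass arrives with no angular momentum about the spin axis, and any external torque about the spin axis is negligible, so the system's angular momentum is conserved.
Added inertia Σmr² = (602)(5.69)² + (1230)(11.0)² + (701)(3.95)² = 1.793e+05 kg·m²; I_f = 2.510e+06 + 1.793e+05 = 2.689e+06 kg·m².
ω_f = I_p ω_i / I_f = (2.510e+06)(0.491) / 2.689e+06 = 0.4583 rpm.

ω_f ≈ 0.458 rpm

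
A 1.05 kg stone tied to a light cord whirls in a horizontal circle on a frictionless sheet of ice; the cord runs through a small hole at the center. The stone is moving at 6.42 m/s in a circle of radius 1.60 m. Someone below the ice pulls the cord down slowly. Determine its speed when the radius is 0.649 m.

The only horizontal force on the mass is along the cord (radial), so it exerts no torque about the hole and angular momentum m v r is conserved.
v₂ = v₁ r₁ / r₂ = (6.42)(1.60) / (0.649) = 15.83 m/s.

v₂ ≈ 15.8 m/s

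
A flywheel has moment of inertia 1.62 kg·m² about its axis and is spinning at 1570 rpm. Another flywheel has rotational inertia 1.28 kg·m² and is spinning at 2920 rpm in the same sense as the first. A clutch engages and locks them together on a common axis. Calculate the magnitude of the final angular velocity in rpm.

|ω_f| ≈ 2170 rpm

No external torque acts about the common axis, so total angular momentum is conserved.
Taking A's sense as positive: L = (1.620)(1570) + (1.280)(2920) = 6281 kg·m²·rpm.
Combined I = 1.620 + 1.280 = 2.900 kg·m².
ω_f = L / I = 6281 / 2.900 = 2166 rpm.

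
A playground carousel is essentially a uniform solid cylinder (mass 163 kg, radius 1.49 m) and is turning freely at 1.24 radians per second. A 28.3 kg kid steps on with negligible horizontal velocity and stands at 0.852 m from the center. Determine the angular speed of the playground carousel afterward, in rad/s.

ω_f ≈ 1.11 rad/s

No external torque acts about the center; L_before = L_after.
I_p = ½(163)(1.49)² = 180.9 kg·m².
Added inertia Σmr² = (28.3)(0.852)² = 20.54 kg·m²; I_f = 180.9 + 20.54 = 201.5 kg·m².
ω_f = I_p ω_i / I_f = (180.9)(1.24) / 201.5 = 1.114 rad/s.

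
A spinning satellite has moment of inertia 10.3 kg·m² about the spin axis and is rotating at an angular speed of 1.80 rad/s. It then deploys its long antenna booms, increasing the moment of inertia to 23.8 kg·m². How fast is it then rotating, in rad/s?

With no external torque about the axis, L is conserved: I₁ω₁ = I₂ω₂.
ω₂ = I₁ω₁ / I₂ = (10.30)(1.80 rad/s) / (23.80) = 0.7790 rad/s.

ω₂ ≈ 0.779 rad/s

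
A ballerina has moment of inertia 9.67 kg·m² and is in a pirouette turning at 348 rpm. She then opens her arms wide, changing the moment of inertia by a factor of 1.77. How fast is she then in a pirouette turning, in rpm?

ω₂ ≈ 197 rpm

Angular momentum about the spin axis is conserved since the torque about it is zero.
I₂ = 1.77 × 9.67 = 17.12 kg·m².
ω₂ = I₁ω₁ / I₂ = (9.670)(348 rpm) / (17.12) = 196.6 rpm.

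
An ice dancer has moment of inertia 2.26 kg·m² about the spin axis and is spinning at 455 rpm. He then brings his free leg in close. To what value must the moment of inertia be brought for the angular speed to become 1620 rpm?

I₂ ≈ 0.635 kg·m²

Angular momentum about the spin axis is conserved since the torque about it is zero.
I₂ = I₁ω₁ / ω₂ = (2.26)(455) / (1620) = 0.6348 kg·m².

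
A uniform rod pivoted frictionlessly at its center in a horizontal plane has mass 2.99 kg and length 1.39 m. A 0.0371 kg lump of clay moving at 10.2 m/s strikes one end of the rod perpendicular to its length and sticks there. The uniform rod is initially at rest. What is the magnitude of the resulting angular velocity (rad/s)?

|ω_f| ≈ 0.527 rad/s

The axle reaction passes through the pivot and exerts no torque about it; angular momentum about the pivot is conserved through the impact.
I_p = (1/12)(2.99)(1.39)² = 0.4814 kg·m². Taking the sense of the lump of clay's angular momentum as positive, L_{lump} = m v R = (0.0371)(10.2)(1.39/2) = 0.2630 kg·m²/s.
L_i = 0 + 0.2630 = 0.2630 kg·m²/s.
After sticking, I_f = I_p + m R² = 0.4814 + (0.0371)(1.39/2)² = 0.4993 kg·m².
ω_f = L_i / I_f = 0.2630 / 0.4993 = 0.5267 rad/s.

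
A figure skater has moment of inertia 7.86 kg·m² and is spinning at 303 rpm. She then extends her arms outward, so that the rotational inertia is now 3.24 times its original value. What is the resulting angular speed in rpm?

ω₂ ≈ 93.5 rpm

With no external torque about the axis, L is conserved: I₁ω₁ = I₂ω₂.
I₂ = 3.24 × 7.86 = 25.47 kg·m².
ω₂ = I₁ω₁ / I₂ = (7.860)(303 rpm) / (25.47) = 93.52 rpm.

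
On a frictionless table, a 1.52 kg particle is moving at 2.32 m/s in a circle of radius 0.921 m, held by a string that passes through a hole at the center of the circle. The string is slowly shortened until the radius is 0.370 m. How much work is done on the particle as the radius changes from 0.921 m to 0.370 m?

W ≈ 21.3 J

The only horizontal force on the mass is along the cord (radial), so it exerts no torque about the hole and angular momentum m v r is conserved.
v₂ = v₁ r₁ / r₂ = (2.32)(0.921) / (0.370) = 5.775 m/s.
W = ΔKE = ½m(v₂² − v₁²) = 21.26 J.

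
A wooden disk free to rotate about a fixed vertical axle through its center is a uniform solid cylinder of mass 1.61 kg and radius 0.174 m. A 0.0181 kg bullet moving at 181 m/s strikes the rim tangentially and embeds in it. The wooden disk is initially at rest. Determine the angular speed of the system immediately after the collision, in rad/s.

The axle reaction passes through the axle and exerts no torque about it; angular momentum about the axle is conserved through the impact.
I_p = ½(1.61)(0.174)² = 0.02437 kg·m². Taking the sense of the bullet's angular momentum as positive, L_{bullet} = m v R = (0.0181)(181)(0.174) = 0.5700 kg·m²/s.
L_i = 0 + 0.5700 = 0.5700 kg·m²/s.
After sticking, I_f = I_p + m R² = 0.02437 + (0.0181)(0.174)² = 0.02492 kg·m².
ω_f = L_i / I_f = 0.5700 / 0.02492 = 22.87 rad/s.

|ω_f| ≈ 22.9 rad/s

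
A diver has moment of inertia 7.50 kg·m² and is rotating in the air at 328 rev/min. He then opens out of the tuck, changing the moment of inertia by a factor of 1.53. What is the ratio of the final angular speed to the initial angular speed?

ω₂/ω₁ ≈ 0.654

With no external torque about the axis, L is conserved: I₁ω₁ = I₂ω₂.
I₂ = 1.53 × 7.50 = 11.47 kg·m².
ω₂/ω₁ = I₁/I₂ = 7.500 / 11.47 = 0.6536.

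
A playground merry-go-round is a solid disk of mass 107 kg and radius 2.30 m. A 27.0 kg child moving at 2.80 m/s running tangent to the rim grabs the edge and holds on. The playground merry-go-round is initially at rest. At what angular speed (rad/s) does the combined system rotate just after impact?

|ω_f| ≈ 0.408 rad/s

About the axle the impulsive forces during the collision are internal, so angular momentum about that axis is conserved.
I_p = ½(107)(2.30)² = 283.0 kg·m². Taking the sense of the child's angular momentum as positive, L_{child} = m v R = (27.0)(2.80)(2.30) = 173.9 kg·m²/s.
L_i = 0 + 173.9 = 173.9 kg·m²/s.
After sticking, I_f = I_p + m R² = 283.0 + (27.0)(2.30)² = 425.8 kg·m².
ω_f = L_i / I_f = 173.9 / 425.8 = 0.4083 rad/s.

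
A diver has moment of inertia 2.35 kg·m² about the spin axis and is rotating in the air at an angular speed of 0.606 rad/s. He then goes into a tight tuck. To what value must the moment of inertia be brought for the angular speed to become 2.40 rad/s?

I₂ ≈ 0.593 kg·m²

Angular momentum about the spin axis is conserved since the torque about it is zero.
I₂ = I₁ω₁ / ω₂ = (2.35)(0.606) / (2.40) = 0.5934 kg·m².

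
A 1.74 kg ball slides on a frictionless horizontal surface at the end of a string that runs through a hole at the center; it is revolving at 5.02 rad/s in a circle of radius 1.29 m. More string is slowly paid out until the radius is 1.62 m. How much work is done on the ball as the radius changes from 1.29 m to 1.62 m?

The constraining force is radial, so m r² ω about the center is conserved.
ω₂ = ω₁ (r₁/r₂)² = (5.02)(1.29/1.62)² = 3.183 rad/s.
W = ΔKE = ½m(v₂² − v₁²) = -13.35 J.

W ≈ -13.4 J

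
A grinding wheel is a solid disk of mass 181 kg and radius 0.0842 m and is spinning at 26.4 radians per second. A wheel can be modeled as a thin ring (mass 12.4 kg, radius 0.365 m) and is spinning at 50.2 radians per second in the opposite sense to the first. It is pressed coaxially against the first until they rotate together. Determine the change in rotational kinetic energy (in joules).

ΔKE ≈ -1360 J

The coupling torques are internal; angular momentum about the shared axis is conserved.
Moments of inertia: I_A = ½(181)(0.0842)² = 0.6416 kg·m²; I_B = (12.4)(0.365)² = 1.652 kg·m².
Taking A's sense as positive: L = (0.6416)(26.4) − (1.652)(50.2) = -65.99 kg·m²·rad/s.
Combined I = 0.6416 + 1.652 = 2.294 kg·m².
ω_f = L / I = -65.99 / 2.294 = -28.77 rad/s.
KE_i = ½ΣIω² = 2305 J; KE_f = ½(2.294)(28.77)² = 949.3 J.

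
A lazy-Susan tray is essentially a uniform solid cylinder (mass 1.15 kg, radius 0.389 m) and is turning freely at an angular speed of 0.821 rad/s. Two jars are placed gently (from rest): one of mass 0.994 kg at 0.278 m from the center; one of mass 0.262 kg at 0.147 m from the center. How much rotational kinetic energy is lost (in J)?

energy lost ≈ 0.0143 J

No external torque acts about the center; L_before = L_after.
I_p = ½(1.15)(0.389)² = 0.08701 kg·m².
Added inertia Σmr² = (0.994)(0.278)² + (0.262)(0.147)² = 0.08248 kg·m²; I_f = 0.08701 + 0.08248 = 0.1695 kg·m².
ω_f = I_p ω_i / I_f = (0.08701)(0.821) / 0.1695 = 0.4215 rad/s.
KE_i = ½(0.08701)(0.8210 rad/s)² = 0.02932 J; KE_f = ½(0.1695)(0.4215)² = 0.01505 J.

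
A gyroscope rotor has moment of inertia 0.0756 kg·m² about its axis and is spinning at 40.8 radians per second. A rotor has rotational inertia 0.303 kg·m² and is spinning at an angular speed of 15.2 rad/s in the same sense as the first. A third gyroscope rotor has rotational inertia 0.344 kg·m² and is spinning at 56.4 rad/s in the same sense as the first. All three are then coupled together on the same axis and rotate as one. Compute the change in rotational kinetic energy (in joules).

The coupling torques are internal; angular momentum about the shared axis is conserved.
Taking A's sense as positive: L = (0.07560)(40.8) + (0.3030)(15.2) + (0.3440)(56.4) = 27.09 kg·m²·rad/s.
Combined I = 0.07560 + 0.3030 + 0.3440 = 0.7226 kg·m².
ω_f = L / I = 27.09 / 0.7226 = 37.49 rad/s.
KE_i = ½ΣIω² = 645.1 J; KE_f = ½(0.7226)(37.49)² = 507.9 J.

ΔKE ≈ -137 J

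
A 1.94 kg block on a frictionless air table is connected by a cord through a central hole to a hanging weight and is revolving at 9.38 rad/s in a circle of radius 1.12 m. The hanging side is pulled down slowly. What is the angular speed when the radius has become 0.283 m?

The constraining force is radial, so m r² ω about the center is conserved.
ω₂ = ω₁ (r₁/r₂)² = (9.38)(1.12/0.283)² = 146.9 rad/s.

ω₂ ≈ 147 rad/s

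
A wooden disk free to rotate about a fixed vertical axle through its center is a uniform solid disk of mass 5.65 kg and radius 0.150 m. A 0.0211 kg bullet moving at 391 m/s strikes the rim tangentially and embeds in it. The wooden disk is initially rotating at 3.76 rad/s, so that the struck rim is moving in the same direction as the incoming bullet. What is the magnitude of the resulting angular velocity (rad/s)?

|ω_f| ≈ 23.1 rad/s

About the axle the impulsive forces during the collision are internal, so angular momentum about that axis is conserved.
I_p = ½(5.65)(0.150)² = 0.06356 kg·m². Taking the sense of the bullet's angular momentum as positive, L_{bullet} = m v R = (0.0211)(391)(0.150) = 1.238 kg·m²/s.
L_i = +I_p ω_p + m v R = +(0.06356)(3.76) + 1.238 = 1.477 kg·m²/s.
After sticking, I_f = I_p + m R² = 0.06356 + (0.0211)(0.150)² = 0.06404 kg·m².
ω_f = L_i / I_f = 1.477 / 0.06404 = 23.06 rad/s.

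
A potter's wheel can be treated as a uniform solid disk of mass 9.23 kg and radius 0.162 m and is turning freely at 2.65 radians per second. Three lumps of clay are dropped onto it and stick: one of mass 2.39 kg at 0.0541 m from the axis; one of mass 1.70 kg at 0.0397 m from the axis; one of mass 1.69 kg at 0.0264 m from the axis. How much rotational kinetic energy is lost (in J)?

No external torque acts about the axis; L_before = L_after.
I_p = ½(9.23)(0.162)² = 0.1211 kg·m².
Added inertia Σmr² = (2.39)(0.0541)² + (1.70)(0.0397)² + (1.69)(0.0264)² = 0.01085 kg·m²; I_f = 0.1211 + 0.01085 = 0.1320 kg·m².
ω_f = I_p ω_i / I_f = (0.1211)(2.65) / 0.1320 = 2.432 rad/s.
KE_i = ½(0.1211)(2.650 rad/s)² = 0.4253 J; KE_f = ½(0.1320)(2.432)² = 0.3903 J.

energy lost ≈ 0.0350 J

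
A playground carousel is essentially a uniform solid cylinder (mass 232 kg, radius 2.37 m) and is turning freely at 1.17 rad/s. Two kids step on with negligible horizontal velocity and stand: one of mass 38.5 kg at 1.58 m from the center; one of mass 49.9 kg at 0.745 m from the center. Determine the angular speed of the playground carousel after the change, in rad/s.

ω_f ≈ 0.983 rad/s

The added mass arrives with no angular momentum about the center, and any external torque about the center is negligible, so the system's angular momentum is conserved.
I_p = ½(232)(2.37)² = 651.6 kg·m².
Added inertia Σmr² = (38.5)(1.58)² + (49.9)(0.745)² = 123.8 kg·m²; I_f = 651.6 + 123.8 = 775.4 kg·m².
ω_f = I_p ω_i / I_f = (651.6)(1.17) / 775.4 = 0.9832 rad/s.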